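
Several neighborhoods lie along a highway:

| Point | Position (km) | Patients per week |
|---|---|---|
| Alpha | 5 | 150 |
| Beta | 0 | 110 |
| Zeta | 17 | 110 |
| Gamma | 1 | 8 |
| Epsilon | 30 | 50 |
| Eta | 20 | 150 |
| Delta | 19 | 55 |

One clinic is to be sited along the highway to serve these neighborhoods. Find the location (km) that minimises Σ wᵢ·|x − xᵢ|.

x = 17

For a sum of weighted absolute distances on a line, the optimum is the weighted median (not the mean). Total weight W = 633; half-weight = 316.5.
Sort by position and accumulate weight:
  km 0 (Beta, w=110) → cum 110
  km 1 (Gamma, w=8) → cum 118
  km 5 (Alpha, w=150) → cum 268
  km 17 (Zeta, w=110) → cum 378  ≥ 316.5 → median here
  km 19 (Delta, w=55) → cum 433
  km 20 (Eta, w=150) → cum 583
  km 30 (Epsilon, w=50) → cum 633
Optimal location: km 17.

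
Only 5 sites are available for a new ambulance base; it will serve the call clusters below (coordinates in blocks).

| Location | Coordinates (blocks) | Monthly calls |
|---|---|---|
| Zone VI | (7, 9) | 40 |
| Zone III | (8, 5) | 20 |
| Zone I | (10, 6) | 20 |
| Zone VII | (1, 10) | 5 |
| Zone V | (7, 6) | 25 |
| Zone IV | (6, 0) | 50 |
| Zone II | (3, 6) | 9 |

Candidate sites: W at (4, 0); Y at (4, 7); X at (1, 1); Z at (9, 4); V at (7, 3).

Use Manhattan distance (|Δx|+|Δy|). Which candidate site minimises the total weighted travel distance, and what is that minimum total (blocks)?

V, total 823 blocks

Total weighted distance at each candidate:
  W (4, 0): total = 1353
  Y (4, 7): total = 1058
  X (1, 1): total = 1743
  Z (9, 4): total = 972
  V (7, 3): total = 823
Minimum is at V with total 823 blocks.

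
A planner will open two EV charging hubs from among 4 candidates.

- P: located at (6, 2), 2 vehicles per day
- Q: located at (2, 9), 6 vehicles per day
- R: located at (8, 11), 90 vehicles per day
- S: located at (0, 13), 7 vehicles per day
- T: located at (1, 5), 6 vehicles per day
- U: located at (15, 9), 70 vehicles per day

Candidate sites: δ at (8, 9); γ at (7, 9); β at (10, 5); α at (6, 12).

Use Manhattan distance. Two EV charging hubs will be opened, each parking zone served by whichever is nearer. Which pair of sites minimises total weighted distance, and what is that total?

{δ, α}, total 839

Evaluate every pair (each demand assigned to the nearer of the two):
  {δ, α}: total = 839
  {δ, γ}: total = 853
  {δ, β}: total = 858
  {γ, α}: total = 985
  {γ, β}: total = 1005
  {β, α}: total = 1059
Best pair: {δ, α} with total 839.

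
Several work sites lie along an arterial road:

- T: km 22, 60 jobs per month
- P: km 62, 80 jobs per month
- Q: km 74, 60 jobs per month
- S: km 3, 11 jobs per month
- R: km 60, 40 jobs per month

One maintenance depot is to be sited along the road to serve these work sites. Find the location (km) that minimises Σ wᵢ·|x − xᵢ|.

For a sum of weighted absolute distances on a line, the optimum is the weighted median (not the mean). Total weight W = 251; half-weight = 125.5.
Sort by position and accumulate weight:
  km 3 (S, w=11) → cum 11
  km 22 (T, w=60) → cum 71
  km 60 (R, w=40) → cum 111
  km 62 (P, w=80) → cum 191  ≥ 125.5 → median here
  km 74 (Q, w=60) → cum 251
Optimal location: km 62.

x = 62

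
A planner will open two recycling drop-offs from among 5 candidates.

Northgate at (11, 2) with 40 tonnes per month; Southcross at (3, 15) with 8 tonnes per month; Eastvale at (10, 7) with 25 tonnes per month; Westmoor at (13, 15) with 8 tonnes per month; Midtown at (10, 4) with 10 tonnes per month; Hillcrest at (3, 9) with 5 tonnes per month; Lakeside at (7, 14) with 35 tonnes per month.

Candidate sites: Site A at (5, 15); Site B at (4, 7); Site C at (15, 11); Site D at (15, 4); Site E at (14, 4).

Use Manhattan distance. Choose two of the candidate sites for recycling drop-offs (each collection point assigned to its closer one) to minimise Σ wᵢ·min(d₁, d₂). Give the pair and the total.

Evaluate every pair (each demand assigned to the nearer of the two):
  {Site A, Site E}: total = 640
  {Site A, Site D}: total = 715
  {Site A, Site B}: total = 920
  {Site B, Site E}: total = 923
  {Site B, Site D}: total = 981
  {Site C, Site E}: total = 1046
  {Site A, Site C}: total = 1074
  {Site C, Site D}: total = 1121
  {Site B, Site C}: total = 1205
  {Site D, Site E}: total = 1362
Best pair: {Site A, Site E} with total 640.

{Site A, Site E}, total 640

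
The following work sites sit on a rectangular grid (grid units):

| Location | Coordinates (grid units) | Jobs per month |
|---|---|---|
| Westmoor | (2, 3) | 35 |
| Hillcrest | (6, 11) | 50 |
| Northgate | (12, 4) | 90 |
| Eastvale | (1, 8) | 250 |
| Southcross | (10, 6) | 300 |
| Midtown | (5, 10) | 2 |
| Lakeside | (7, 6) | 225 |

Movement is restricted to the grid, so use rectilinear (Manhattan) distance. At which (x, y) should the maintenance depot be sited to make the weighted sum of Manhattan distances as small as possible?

(7, 6)

Manhattan distance separates: Σwᵢ(|x−xᵢ|+|y−yᵢ|) = Σwᵢ|x−xᵢ| + Σwᵢ|y−yᵢ|, so x and y are optimised independently as 1-D weighted medians.
Total weight W = 952; half = 476.
x-coordinate, sorted with cumulative weight:
  x=1 (Eastvale, w=250) cum 250
  x=2 (Westmoor, w=35) cum 285
  x=5 (Midtown, w=2) cum 287
  x=6 (Hillcrest, w=50) cum 337
  x=7 (Lakeside, w=225) cum 562  ← median
  x=10 (Southcross, w=300) cum 862
  x=12 (Northgate, w=90) cum 952
⇒ x* = 7
y-coordinate, sorted with cumulative weight:
  y=3 (Westmoor, w=35) cum 35
  y=4 (Northgate, w=90) cum 125
  y=6 (Southcross, w=300) cum 425
  y=6 (Lakeside, w=225) cum 650  ← median
  y=8 (Eastvale, w=250) cum 900
  y=10 (Midtown, w=2) cum 902
  y=11 (Hillcrest, w=50) cum 952
⇒ y* = 6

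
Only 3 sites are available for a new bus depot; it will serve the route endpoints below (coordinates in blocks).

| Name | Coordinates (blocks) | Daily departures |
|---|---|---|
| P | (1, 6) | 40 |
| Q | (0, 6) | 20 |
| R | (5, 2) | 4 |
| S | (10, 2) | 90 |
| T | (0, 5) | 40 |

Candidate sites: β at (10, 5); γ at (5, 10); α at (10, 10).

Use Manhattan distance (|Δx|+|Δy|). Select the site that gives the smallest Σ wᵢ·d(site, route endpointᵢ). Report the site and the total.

Total weighted distance at each candidate:
  β (10, 5): total = 1322
  γ (5, 10): total = 2102
  α (10, 10): total = 2172
Minimum is at β with total 1322 blocks.

β, total 1322 blocks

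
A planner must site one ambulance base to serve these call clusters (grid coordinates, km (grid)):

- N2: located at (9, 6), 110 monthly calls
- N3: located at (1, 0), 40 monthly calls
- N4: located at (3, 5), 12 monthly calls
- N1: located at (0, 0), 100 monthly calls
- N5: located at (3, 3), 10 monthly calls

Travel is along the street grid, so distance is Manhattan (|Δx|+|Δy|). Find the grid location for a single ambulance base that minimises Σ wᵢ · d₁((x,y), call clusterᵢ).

(1, 0)

Manhattan distance separates: Σwᵢ(|x−xᵢ|+|y−yᵢ|) = Σwᵢ|x−xᵢ| + Σwᵢ|y−yᵢ|, so x and y are optimised independently as 1-D weighted medians.
Total weight W = 272; half = 136.
x-coordinate, sorted with cumulative weight:
  x=0 (N1, w=100) cum 100
  x=1 (N3, w=40) cum 140  ← median
  x=3 (N4, w=12) cum 152
  x=3 (N5, w=10) cum 162
  x=9 (N2, w=110) cum 272
⇒ x* = 1
y-coordinate, sorted with cumulative weight:
  y=0 (N3, w=40) cum 40
  y=0 (N1, w=100) cum 140  ← median
  y=3 (N5, w=10) cum 150
  y=5 (N4, w=12) cum 162
  y=6 (N2, w=110) cum 272
⇒ y* = 0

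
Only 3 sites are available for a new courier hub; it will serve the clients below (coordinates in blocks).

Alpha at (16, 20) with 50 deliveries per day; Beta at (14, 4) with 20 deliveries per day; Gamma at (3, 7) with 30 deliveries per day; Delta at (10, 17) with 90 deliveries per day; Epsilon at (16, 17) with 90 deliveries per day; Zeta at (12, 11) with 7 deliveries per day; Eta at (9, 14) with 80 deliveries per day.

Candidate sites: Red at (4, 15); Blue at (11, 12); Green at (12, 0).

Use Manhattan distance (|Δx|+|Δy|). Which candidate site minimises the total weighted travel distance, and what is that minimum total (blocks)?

Blue, total 3034 blocks

Total weighted distance at each candidate:
  Red (4, 15): total = 4084
  Blue (11, 12): total = 3034
  Green (12, 0): total = 6837
Minimum is at Blue with total 3034 blocks.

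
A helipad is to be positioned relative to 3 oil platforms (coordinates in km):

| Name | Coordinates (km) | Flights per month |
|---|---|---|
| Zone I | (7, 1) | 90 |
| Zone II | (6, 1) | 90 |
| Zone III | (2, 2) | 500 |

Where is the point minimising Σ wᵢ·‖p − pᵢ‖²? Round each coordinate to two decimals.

The minimiser of Σwᵢ‖p−pᵢ‖² is the weighted centroid p* = (Σwᵢpᵢ)/(Σwᵢ).
Σwᵢ = 680.
Σwᵢxᵢ = 90·7 + 90·6 + 500·2 = 2170.
Σwᵢyᵢ = 90·1 + 90·1 + 500·2 = 1180.
x* = 2170/680 = 3.19, y* = 1180/680 = 1.74.

(3.19, 1.74)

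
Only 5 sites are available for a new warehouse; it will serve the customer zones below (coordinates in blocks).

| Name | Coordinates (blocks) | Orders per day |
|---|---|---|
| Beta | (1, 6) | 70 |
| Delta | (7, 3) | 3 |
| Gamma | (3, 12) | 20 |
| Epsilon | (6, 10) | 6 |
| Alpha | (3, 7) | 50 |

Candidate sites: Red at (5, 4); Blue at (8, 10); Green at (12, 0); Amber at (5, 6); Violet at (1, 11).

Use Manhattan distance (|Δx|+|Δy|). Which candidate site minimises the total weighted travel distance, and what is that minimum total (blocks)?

Total weighted distance at each candidate:
  Red (5, 4): total = 921
  Blue (8, 10): total = 1346
  Green (12, 0): total = 2530
  Amber (5, 6): total = 635
  Violet (1, 11): total = 788
Minimum is at Amber with total 635 blocks.

Amber, total 635 blocks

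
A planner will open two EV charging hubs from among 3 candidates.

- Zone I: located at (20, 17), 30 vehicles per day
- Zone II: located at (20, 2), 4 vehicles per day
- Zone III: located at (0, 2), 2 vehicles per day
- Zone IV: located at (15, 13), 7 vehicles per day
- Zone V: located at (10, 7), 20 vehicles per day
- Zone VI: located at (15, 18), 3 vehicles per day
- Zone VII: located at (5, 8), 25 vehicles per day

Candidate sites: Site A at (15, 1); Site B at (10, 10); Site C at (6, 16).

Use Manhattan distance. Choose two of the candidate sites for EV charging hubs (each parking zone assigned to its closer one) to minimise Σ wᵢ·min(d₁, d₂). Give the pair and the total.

{Site B, Site C}, total 882

Evaluate every pair (each demand assigned to the nearer of the two):
  {Site B, Site C}: total = 882
  {Site A, Site B}: total = 896
  {Site A, Site C}: total = 1068
Best pair: {Site B, Site C} with total 882.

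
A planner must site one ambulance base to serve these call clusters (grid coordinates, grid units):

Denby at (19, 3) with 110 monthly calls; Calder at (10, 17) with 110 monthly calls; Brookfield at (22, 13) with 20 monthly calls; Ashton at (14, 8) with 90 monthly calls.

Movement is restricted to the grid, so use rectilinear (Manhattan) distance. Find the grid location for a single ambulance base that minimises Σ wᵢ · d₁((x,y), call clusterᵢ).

Manhattan distance separates: Σwᵢ(|x−xᵢ|+|y−yᵢ|) = Σwᵢ|x−xᵢ| + Σwᵢ|y−yᵢ|, so x and y are optimised independently as 1-D weighted medians.
Total weight W = 330; half = 165.
x-coordinate, sorted with cumulative weight:
  x=10 (Calder, w=110) cum 110
  x=14 (Ashton, w=90) cum 200  ← median
  x=19 (Denby, w=110) cum 310
  x=22 (Brookfield, w=20) cum 330
⇒ x* = 14
y-coordinate, sorted with cumulative weight:
  y=3 (Denby, w=110) cum 110
  y=8 (Ashton, w=90) cum 200  ← median
  y=13 (Brookfield, w=20) cum 220
  y=17 (Calder, w=110) cum 330
⇒ y* = 8

(14, 8)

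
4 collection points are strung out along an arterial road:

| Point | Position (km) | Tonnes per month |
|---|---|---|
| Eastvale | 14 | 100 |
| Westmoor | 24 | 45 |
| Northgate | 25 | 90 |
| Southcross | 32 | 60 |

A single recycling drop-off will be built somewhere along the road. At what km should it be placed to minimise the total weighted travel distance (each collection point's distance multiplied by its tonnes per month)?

For a sum of weighted absolute distances on a line, the optimum is the weighted median (not the mean). Total weight W = 295; half-weight = 147.5.
Sort by position and accumulate weight:
  km 14 (Eastvale, w=100) → cum 100
  km 24 (Westmoor, w=45) → cum 145
  km 25 (Northgate, w=90) → cum 235  ≥ 147.5 → median here
  km 32 (Southcross, w=60) → cum 295
Optimal location: km 25.

x = 25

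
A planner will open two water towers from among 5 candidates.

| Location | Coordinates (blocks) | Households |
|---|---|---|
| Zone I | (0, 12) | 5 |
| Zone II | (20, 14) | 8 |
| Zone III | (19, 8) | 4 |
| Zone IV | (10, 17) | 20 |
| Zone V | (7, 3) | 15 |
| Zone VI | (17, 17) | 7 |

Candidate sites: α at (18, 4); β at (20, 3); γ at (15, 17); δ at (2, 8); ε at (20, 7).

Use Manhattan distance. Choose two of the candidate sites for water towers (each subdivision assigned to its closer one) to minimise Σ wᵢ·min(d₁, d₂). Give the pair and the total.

Evaluate every pair (each demand assigned to the nearer of the two):
  {γ, δ}: total = 410
  {α, γ}: total = 478
  {β, γ}: total = 497
  {γ, ε}: total = 533
  {δ, ε}: total = 675
  {α, δ}: total = 734
  {β, δ}: total = 751
  {α, ε}: total = 860
  {β, ε}: total = 875
  {α, β}: total = 936
Best pair: {γ, δ} with total 410.

{γ, δ}, total 410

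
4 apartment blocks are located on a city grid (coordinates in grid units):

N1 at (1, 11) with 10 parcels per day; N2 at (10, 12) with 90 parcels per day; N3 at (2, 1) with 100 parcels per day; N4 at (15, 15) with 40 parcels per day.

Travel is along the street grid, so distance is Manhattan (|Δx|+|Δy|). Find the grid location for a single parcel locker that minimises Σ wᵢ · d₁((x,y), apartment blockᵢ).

(10, 12)

Manhattan distance separates: Σwᵢ(|x−xᵢ|+|y−yᵢ|) = Σwᵢ|x−xᵢ| + Σwᵢ|y−yᵢ|, so x and y are optimised independently as 1-D weighted medians.
Total weight W = 240; half = 120.
x-coordinate, sorted with cumulative weight:
  x=1 (N1, w=10) cum 10
  x=2 (N3, w=100) cum 110
  x=10 (N2, w=90) cum 200  ← median
  x=15 (N4, w=40) cum 240
⇒ x* = 10
y-coordinate, sorted with cumulative weight:
  y=1 (N3, w=100) cum 100
  y=11 (N1, w=10) cum 110
  y=12 (N2, w=90) cum 200  ← median
  y=15 (N4, w=40) cum 240
⇒ y* = 12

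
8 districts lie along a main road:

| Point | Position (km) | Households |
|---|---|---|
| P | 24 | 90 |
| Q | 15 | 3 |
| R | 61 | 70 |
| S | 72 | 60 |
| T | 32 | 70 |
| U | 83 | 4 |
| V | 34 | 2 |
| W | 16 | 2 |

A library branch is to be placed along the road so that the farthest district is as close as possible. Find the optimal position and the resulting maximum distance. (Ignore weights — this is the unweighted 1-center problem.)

location 49, max distance 34

The 1-center on a line is the midpoint of the two extreme points: leftmost at 15, rightmost at 83.
Optimal location = (15 + 83)/2 = 49; maximum distance = (83 − 15)/2 = 34.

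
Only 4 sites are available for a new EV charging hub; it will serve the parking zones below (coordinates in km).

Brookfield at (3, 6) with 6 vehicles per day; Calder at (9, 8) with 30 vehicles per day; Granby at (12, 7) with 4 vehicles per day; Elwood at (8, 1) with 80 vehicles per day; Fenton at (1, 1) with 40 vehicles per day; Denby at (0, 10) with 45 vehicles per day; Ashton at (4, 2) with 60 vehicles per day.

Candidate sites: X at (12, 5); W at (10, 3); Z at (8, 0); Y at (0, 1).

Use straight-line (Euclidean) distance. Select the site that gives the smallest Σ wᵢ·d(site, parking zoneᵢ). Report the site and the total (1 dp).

Total weighted distance at each candidate:
  X (12, 5): total = 2208.0
  W (10, 3): total = 1725.9
  Z (8, 0): total = 1528.4
  Y (0, 1): total = 1763.1
Minimum is at Z with total 1528.4 km.

Z, total 1528.4 km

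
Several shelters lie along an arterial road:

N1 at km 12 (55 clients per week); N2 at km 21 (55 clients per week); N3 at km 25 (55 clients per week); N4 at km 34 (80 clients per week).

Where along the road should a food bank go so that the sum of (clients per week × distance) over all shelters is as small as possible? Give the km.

For a sum of weighted absolute distances on a line, the optimum is the weighted median (not the mean). Total weight W = 245; half-weight = 122.5.
Sort by position and accumulate weight:
  km 12 (N1, w=55) → cum 55
  km 21 (N2, w=55) → cum 110
  km 25 (N3, w=55) → cum 165  ≥ 122.5 → median here
  km 34 (N4, w=80) → cum 245
Optimal location: km 25.

x = 25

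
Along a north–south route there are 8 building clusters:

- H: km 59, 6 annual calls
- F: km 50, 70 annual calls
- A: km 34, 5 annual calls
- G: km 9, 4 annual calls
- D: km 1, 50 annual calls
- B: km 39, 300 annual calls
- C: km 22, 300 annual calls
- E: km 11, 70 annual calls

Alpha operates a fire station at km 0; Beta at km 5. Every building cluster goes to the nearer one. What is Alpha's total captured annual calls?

The indifferent point is the midpoint (0+5)/2 = 2.5; building clusters left of it (closer to Alpha at 0) go to Alpha, those right go to Beta.
  D at 1 (w=50) → Alpha
  G at 9 (w=4) → Beta
  E at 11 (w=70) → Beta
  C at 22 (w=300) → Beta
  A at 34 (w=5) → Beta
  B at 39 (w=300) → Beta
  F at 50 (w=70) → Beta
  H at 59 (w=6) → Beta
Alpha captures 50; Beta captures 755.

50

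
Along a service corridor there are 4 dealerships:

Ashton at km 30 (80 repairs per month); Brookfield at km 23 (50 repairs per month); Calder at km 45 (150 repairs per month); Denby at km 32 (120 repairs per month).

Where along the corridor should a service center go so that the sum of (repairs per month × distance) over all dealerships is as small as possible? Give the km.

x = 32

For a sum of weighted absolute distances on a line, the optimum is the weighted median (not the mean). Total weight W = 400; half-weight = 200.
Sort by position and accumulate weight:
  km 23 (Brookfield, w=50) → cum 50
  km 30 (Ashton, w=80) → cum 130
  km 32 (Denby, w=120) → cum 250  ≥ 200 → median here
  km 45 (Calder, w=150) → cum 400
Optimal location: km 32.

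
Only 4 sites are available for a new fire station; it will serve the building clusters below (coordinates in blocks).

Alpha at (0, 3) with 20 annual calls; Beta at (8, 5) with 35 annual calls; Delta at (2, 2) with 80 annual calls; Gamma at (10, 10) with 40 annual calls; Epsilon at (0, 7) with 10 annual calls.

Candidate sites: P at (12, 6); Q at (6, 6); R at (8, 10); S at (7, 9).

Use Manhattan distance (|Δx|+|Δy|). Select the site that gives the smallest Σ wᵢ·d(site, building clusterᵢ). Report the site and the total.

Q, total 1315 blocks

Total weighted distance at each candidate:
  P (12, 6): total = 1965
  Q (6, 6): total = 1315
  R (8, 10): total = 1785
  S (7, 9): total = 1645
Minimum is at Q with total 1315 blocks.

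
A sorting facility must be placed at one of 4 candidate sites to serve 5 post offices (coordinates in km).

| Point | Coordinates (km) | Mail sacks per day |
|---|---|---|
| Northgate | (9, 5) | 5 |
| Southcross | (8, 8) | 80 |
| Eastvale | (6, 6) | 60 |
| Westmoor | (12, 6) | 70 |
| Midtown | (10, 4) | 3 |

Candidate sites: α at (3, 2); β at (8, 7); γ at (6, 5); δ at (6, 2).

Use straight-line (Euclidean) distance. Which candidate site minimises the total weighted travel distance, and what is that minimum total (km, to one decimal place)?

β, total 524.8 km

Total weighted distance at each candidate:
  α (3, 2): total = 1669.6
  β (8, 7): total = 524.8
  γ (6, 5): total = 801.6
  δ (6, 2): total = 1285.4
Minimum is at β with total 524.8 km.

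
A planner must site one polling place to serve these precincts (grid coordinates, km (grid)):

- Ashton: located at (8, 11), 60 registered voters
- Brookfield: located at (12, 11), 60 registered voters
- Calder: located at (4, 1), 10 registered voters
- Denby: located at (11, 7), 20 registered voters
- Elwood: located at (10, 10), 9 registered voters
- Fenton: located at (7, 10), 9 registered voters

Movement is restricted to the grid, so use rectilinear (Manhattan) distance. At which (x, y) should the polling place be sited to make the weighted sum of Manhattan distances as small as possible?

(10, 11)

Manhattan distance separates: Σwᵢ(|x−xᵢ|+|y−yᵢ|) = Σwᵢ|x−xᵢ| + Σwᵢ|y−yᵢ|, so x and y are optimised independently as 1-D weighted medians.
Total weight W = 168; half = 84.
x-coordinate, sorted with cumulative weight:
  x=4 (Calder, w=10) cum 10
  x=7 (Fenton, w=9) cum 19
  x=8 (Ashton, w=60) cum 79
  x=10 (Elwood, w=9) cum 88  ← median
  x=11 (Denby, w=20) cum 108
  x=12 (Brookfield, w=60) cum 168
⇒ x* = 10
y-coordinate, sorted with cumulative weight:
  y=1 (Calder, w=10) cum 10
  y=7 (Denby, w=20) cum 30
  y=10 (Elwood, w=9) cum 39
  y=10 (Fenton, w=9) cum 48
  y=11 (Ashton, w=60) cum 108  ← median
  y=11 (Brookfield, w=60) cum 168
⇒ y* = 11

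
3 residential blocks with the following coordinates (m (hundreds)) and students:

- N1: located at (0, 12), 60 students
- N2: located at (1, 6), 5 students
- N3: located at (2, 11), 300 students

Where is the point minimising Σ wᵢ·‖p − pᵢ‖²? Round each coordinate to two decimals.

(1.66, 11.10)

The minimiser of Σwᵢ‖p−pᵢ‖² is the weighted centroid p* = (Σwᵢpᵢ)/(Σwᵢ).
Σwᵢ = 365.
Σwᵢxᵢ = 60·0 + 5·1 + 300·2 = 605.
Σwᵢyᵢ = 60·12 + 5·6 + 300·11 = 4050.
x* = 605/365 = 1.66, y* = 4050/365 = 11.10.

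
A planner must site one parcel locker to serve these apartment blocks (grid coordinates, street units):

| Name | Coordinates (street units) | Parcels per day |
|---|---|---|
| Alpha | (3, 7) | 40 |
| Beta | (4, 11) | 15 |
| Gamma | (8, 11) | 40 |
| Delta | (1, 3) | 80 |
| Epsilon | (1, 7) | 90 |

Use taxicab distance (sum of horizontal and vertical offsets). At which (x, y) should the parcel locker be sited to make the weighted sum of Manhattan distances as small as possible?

(1, 7)

Manhattan distance separates: Σwᵢ(|x−xᵢ|+|y−yᵢ|) = Σwᵢ|x−xᵢ| + Σwᵢ|y−yᵢ|, so x and y are optimised independently as 1-D weighted medians.
Total weight W = 265; half = 132.5.
x-coordinate, sorted with cumulative weight:
  x=1 (Delta, w=80) cum 80
  x=1 (Epsilon, w=90) cum 170  ← median
  x=3 (Alpha, w=40) cum 210
  x=4 (Beta, w=15) cum 225
  x=8 (Gamma, w=40) cum 265
⇒ x* = 1
y-coordinate, sorted with cumulative weight:
  y=3 (Delta, w=80) cum 80
  y=7 (Alpha, w=40) cum 120
  y=7 (Epsilon, w=90) cum 210  ← median
  y=11 (Beta, w=15) cum 225
  y=11 (Gamma, w=40) cum 265
⇒ y* = 7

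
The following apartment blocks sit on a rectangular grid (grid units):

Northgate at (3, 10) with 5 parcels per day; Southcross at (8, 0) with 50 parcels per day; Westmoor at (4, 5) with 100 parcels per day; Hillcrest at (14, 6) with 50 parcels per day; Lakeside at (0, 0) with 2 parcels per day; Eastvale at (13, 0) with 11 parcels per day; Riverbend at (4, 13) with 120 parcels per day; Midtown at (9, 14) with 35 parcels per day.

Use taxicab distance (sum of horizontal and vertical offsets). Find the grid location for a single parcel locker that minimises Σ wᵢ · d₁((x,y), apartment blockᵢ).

Manhattan distance separates: Σwᵢ(|x−xᵢ|+|y−yᵢ|) = Σwᵢ|x−xᵢ| + Σwᵢ|y−yᵢ|, so x and y are optimised independently as 1-D weighted medians.
Total weight W = 373; half = 186.5.
x-coordinate, sorted with cumulative weight:
  x=0 (Lakeside, w=2) cum 2
  x=3 (Northgate, w=5) cum 7
  x=4 (Westmoor, w=100) cum 107
  x=4 (Riverbend, w=120) cum 227  ← median
  x=8 (Southcross, w=50) cum 277
  x=9 (Midtown, w=35) cum 312
  x=13 (Eastvale, w=11) cum 323
  x=14 (Hillcrest, w=50) cum 373
⇒ x* = 4
y-coordinate, sorted with cumulative weight:
  y=0 (Southcross, w=50) cum 50
  y=0 (Lakeside, w=2) cum 52
  y=0 (Eastvale, w=11) cum 63
  y=5 (Westmoor, w=100) cum 163
  y=6 (Hillcrest, w=50) cum 213  ← median
  y=10 (Northgate, w=5) cum 218
  y=13 (Riverbend, w=120) cum 338
  y=14 (Midtown, w=35) cum 373
⇒ y* = 6

(4, 6)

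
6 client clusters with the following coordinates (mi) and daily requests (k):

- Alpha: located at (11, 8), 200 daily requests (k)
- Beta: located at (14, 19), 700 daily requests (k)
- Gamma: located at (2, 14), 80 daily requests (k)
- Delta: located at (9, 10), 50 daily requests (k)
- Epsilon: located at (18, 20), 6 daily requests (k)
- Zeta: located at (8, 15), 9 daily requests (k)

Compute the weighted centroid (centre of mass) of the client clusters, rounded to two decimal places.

(12.24, 16.05)

The minimiser of Σwᵢ‖p−pᵢ‖² is the weighted centroid p* = (Σwᵢpᵢ)/(Σwᵢ).
Σwᵢ = 1045.
Σwᵢxᵢ = 200·11 + 700·14 + 80·2 + 50·9 + 6·18 + 9·8 = 12790.
Σwᵢyᵢ = 200·8 + 700·19 + 80·14 + 50·10 + 6·20 + 9·15 = 16775.
x* = 12790/1045 = 12.24, y* = 16775/1045 = 16.05.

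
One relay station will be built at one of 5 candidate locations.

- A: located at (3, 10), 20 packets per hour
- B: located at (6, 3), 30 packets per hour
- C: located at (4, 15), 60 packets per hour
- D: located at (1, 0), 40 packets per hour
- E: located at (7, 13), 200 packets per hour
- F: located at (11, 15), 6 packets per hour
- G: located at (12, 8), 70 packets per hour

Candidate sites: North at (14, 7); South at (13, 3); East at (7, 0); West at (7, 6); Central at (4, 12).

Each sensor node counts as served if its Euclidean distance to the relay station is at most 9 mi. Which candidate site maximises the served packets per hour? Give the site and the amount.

Coverage radius r = 9 mi; a point is covered iff (Δx)²+(Δy)² ≤ 9² = 81.
  North (14, 7): covers {B, F, G} → 106
  South (13, 3): covers {B, G} → 100
  East (7, 0): covers {B, D} → 70
  West (7, 6): covers {A, B, D, E, G} → 360
  Central (4, 12): covers {A, C, E, F, G} → 356
Maximum coverage at West: 360 packets per hour.

West, covering 360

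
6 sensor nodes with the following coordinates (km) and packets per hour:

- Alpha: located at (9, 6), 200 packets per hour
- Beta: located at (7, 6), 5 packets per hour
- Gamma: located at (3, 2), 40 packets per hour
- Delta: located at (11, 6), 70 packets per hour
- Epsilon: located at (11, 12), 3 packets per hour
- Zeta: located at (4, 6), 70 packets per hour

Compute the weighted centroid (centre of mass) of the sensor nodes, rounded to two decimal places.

(7.83, 5.63)

The minimiser of Σwᵢ‖p−pᵢ‖² is the weighted centroid p* = (Σwᵢpᵢ)/(Σwᵢ).
Σwᵢ = 388.
Σwᵢxᵢ = 200·9 + 5·7 + 40·3 + 70·11 + 3·11 + 70·4 = 3038.
Σwᵢyᵢ = 200·6 + 5·6 + 40·2 + 70·6 + 3·12 + 70·6 = 2186.
x* = 3038/388 = 7.83, y* = 2186/388 = 5.63.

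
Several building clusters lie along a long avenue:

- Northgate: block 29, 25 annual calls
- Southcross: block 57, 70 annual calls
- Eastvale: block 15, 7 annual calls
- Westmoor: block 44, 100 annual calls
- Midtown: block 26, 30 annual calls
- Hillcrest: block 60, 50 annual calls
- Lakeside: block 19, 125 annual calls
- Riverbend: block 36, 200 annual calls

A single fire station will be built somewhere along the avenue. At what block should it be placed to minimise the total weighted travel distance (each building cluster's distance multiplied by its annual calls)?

For a sum of weighted absolute distances on a line, the optimum is the weighted median (not the mean). Total weight W = 607; half-weight = 303.5.
Sort by position and accumulate weight:
  block 15 (Eastvale, w=7) → cum 7
  block 19 (Lakeside, w=125) → cum 132
  block 26 (Midtown, w=30) → cum 162
  block 29 (Northgate, w=25) → cum 187
  block 36 (Riverbend, w=200) → cum 387  ≥ 303.5 → median here
  block 44 (Westmoor, w=100) → cum 487
  block 57 (Southcross, w=70) → cum 557
  block 60 (Hillcrest, w=50) → cum 607
Optimal location: block 36.

x = 36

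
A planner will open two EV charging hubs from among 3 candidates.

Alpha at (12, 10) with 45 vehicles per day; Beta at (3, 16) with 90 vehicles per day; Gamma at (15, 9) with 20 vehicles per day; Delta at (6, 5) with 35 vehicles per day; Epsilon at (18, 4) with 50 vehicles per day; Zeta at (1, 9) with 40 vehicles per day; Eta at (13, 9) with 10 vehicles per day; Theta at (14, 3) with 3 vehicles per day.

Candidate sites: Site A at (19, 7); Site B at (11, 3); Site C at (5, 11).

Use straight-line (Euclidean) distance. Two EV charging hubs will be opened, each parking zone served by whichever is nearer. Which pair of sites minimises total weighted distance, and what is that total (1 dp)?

{Site A, Site C}, total 1524.7

Evaluate every pair (each demand assigned to the nearer of the two):
  {Site A, Site C}: total = 1524.7
  {Site B, Site C}: total = 1740.3
  {Site A, Site B}: total = 2666.7
Best pair: {Site A, Site C} with total 1524.7.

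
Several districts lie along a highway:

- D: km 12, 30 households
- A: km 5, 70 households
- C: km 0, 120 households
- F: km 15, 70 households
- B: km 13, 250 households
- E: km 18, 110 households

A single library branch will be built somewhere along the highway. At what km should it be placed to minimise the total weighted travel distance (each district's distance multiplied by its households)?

x = 13

For a sum of weighted absolute distances on a line, the optimum is the weighted median (not the mean). Total weight W = 650; half-weight = 325.
Sort by position and accumulate weight:
  km 0 (C, w=120) → cum 120
  km 5 (A, w=70) → cum 190
  km 12 (D, w=30) → cum 220
  km 13 (B, w=250) → cum 470  ≥ 325 → median here
  km 15 (F, w=70) → cum 540
  km 18 (E, w=110) → cum 650
Optimal location: km 13.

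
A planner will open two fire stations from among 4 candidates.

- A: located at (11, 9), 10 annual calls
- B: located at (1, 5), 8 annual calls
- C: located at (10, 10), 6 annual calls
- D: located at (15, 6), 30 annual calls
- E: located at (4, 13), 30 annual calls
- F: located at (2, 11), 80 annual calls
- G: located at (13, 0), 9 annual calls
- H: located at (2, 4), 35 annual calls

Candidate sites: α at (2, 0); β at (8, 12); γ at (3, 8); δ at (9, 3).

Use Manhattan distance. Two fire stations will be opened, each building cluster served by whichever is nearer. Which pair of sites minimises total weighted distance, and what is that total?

Evaluate every pair (each demand assigned to the nearer of the two):
  {γ, δ}: total = 1176
  {β, γ}: total = 1312
  {α, γ}: total = 1343
  {α, β}: total = 1471
  {β, δ}: total = 1487
  {α, δ}: total = 1979
Best pair: {γ, δ} with total 1176.

{γ, δ}, total 1176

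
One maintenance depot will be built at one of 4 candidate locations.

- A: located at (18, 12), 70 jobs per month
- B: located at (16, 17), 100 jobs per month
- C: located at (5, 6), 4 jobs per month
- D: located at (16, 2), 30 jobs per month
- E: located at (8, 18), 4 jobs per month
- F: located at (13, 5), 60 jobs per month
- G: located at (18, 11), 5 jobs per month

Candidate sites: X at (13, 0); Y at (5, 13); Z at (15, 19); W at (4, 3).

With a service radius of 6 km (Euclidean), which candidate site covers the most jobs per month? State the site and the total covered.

Z, covering 100

Coverage radius r = 6 km; a point is covered iff (Δx)²+(Δy)² ≤ 6² = 36.
  X (13, 0): covers {D, F} → 90
  Y (5, 13): covers {E} → 4
  Z (15, 19): covers {B} → 100
  W (4, 3): covers {C} → 4
Maximum coverage at Z: 100 jobs per month.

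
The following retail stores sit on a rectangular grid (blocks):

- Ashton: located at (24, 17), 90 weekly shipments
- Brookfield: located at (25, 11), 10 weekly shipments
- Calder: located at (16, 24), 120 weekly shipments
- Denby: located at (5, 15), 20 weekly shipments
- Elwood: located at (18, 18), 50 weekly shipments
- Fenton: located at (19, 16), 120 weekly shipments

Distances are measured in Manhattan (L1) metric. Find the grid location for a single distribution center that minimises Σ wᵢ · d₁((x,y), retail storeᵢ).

(19, 17)

Manhattan distance separates: Σwᵢ(|x−xᵢ|+|y−yᵢ|) = Σwᵢ|x−xᵢ| + Σwᵢ|y−yᵢ|, so x and y are optimised independently as 1-D weighted medians.
Total weight W = 410; half = 205.
x-coordinate, sorted with cumulative weight:
  x=5 (Denby, w=20) cum 20
  x=16 (Calder, w=120) cum 140
  x=18 (Elwood, w=50) cum 190
  x=19 (Fenton, w=120) cum 310  ← median
  x=24 (Ashton, w=90) cum 400
  x=25 (Brookfield, w=10) cum 410
⇒ x* = 19
y-coordinate, sorted with cumulative weight:
  y=11 (Brookfield, w=10) cum 10
  y=15 (Denby, w=20) cum 30
  y=16 (Fenton, w=120) cum 150
  y=17 (Ashton, w=90) cum 240  ← median
  y=18 (Elwood, w=50) cum 290
  y=24 (Calder, w=120) cum 410
⇒ y* = 17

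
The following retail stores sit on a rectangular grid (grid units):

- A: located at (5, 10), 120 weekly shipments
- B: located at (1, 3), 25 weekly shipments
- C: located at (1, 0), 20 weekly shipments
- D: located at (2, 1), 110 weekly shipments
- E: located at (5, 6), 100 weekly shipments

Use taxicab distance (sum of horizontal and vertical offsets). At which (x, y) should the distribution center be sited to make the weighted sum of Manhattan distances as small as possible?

Manhattan distance separates: Σwᵢ(|x−xᵢ|+|y−yᵢ|) = Σwᵢ|x−xᵢ| + Σwᵢ|y−yᵢ|, so x and y are optimised independently as 1-D weighted medians.
Total weight W = 375; half = 187.5.
x-coordinate, sorted with cumulative weight:
  x=1 (B, w=25) cum 25
  x=1 (C, w=20) cum 45
  x=2 (D, w=110) cum 155
  x=5 (A, w=120) cum 275  ← median
  x=5 (E, w=100) cum 375
⇒ x* = 5
y-coordinate, sorted with cumulative weight:
  y=0 (C, w=20) cum 20
  y=1 (D, w=110) cum 130
  y=3 (B, w=25) cum 155
  y=6 (E, w=100) cum 255  ← median
  y=10 (A, w=120) cum 375
⇒ y* = 6

(5, 6)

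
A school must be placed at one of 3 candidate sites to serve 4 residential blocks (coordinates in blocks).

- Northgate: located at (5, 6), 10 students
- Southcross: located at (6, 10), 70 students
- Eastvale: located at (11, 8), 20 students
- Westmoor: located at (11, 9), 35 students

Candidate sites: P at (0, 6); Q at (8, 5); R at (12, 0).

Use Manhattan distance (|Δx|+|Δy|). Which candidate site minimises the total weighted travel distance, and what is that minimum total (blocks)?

Total weighted distance at each candidate:
  P (0, 6): total = 1500
  Q (8, 5): total = 895
  R (12, 0): total = 1780
Minimum is at Q with total 895 blocks.

Q, total 895 blocks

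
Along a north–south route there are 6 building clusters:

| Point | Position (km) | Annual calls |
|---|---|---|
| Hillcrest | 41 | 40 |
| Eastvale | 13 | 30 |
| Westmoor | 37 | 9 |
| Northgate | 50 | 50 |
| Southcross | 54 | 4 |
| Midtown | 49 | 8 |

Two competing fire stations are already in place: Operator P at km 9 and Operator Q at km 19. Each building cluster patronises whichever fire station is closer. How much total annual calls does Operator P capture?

The indifferent point is the midpoint (9+19)/2 = 14; building clusters left of it (closer to Operator P at 9) go to Operator P, those right go to Operator Q.
  Eastvale at 13 (w=30) → Operator P
  Westmoor at 37 (w=9) → Operator Q
  Hillcrest at 41 (w=40) → Operator Q
  Midtown at 49 (w=8) → Operator Q
  Northgate at 50 (w=50) → Operator Q
  Southcross at 54 (w=4) → Operator Q
Operator P captures 30; Operator Q captures 111.

30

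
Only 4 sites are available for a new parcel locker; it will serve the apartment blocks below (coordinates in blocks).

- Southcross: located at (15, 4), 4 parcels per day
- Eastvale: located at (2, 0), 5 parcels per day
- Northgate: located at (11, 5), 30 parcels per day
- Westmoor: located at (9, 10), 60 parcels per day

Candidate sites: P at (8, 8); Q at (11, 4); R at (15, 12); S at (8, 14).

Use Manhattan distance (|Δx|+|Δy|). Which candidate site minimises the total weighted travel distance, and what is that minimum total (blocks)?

P, total 474 blocks

Total weighted distance at each candidate:
  P (8, 8): total = 474
  Q (11, 4): total = 591
  R (15, 12): total = 967
  S (8, 14): total = 828
Minimum is at P with total 474 blocks.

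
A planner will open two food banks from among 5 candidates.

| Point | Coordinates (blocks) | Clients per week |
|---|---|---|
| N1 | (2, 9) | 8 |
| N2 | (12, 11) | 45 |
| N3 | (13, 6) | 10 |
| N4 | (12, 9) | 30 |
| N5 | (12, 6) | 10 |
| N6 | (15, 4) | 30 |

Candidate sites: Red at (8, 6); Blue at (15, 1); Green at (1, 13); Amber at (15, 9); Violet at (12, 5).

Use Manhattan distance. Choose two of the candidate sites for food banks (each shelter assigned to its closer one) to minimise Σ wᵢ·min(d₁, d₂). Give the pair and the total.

{Amber, Violet}, total 569

Evaluate every pair (each demand assigned to the nearer of the two):
  {Amber, Violet}: total = 569
  {Green, Violet}: total = 580
  {Red, Violet}: total = 612
  {Green, Amber}: total = 615
  {Blue, Amber}: total = 619
  {Blue, Violet}: total = 622
  {Red, Amber}: total = 627
  {Red, Blue}: total = 867
  {Red, Green}: total = 1015
  {Blue, Green}: total = 1195
Best pair: {Amber, Violet} with total 569.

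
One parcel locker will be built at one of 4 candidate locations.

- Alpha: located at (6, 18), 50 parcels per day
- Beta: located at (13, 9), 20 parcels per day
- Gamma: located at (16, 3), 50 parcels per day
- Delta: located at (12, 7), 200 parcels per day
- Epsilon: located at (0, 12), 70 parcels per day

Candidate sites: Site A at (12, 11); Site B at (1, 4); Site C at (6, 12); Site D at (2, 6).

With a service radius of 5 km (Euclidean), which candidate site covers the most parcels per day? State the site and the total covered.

Coverage radius r = 5 km; a point is covered iff (Δx)²+(Δy)² ≤ 5² = 25.
  Site A (12, 11): covers {Beta, Delta} → 220
  Site B (1, 4): covers {none} → 0
  Site C (6, 12): covers {none} → 0
  Site D (2, 6): covers {none} → 0
Maximum coverage at Site A: 220 parcels per day.

Site A, covering 220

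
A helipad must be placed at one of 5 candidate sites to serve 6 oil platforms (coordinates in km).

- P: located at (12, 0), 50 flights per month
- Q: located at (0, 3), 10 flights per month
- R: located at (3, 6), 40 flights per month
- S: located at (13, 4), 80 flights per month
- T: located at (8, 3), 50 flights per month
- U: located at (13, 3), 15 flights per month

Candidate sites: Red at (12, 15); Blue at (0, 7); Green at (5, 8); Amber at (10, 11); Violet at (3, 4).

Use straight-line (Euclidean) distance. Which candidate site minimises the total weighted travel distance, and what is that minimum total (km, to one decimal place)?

Violet, total 1809.8 km

Total weighted distance at each candidate:
  Red (12, 15): total = 3125.5
  Blue (0, 7): total = 2579.7
  Green (5, 8): total = 1864.0
  Amber (10, 11): total = 2180.9
  Violet (3, 4): total = 1809.8
Minimum is at Violet with total 1809.8 km.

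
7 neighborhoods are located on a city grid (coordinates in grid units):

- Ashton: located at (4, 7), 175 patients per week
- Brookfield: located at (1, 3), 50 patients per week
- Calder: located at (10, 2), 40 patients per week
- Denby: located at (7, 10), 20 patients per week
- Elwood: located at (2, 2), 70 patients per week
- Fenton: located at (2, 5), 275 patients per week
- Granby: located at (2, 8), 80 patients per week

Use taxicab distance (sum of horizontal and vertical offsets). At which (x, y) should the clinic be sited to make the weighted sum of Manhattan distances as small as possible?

(2, 5)

Manhattan distance separates: Σwᵢ(|x−xᵢ|+|y−yᵢ|) = Σwᵢ|x−xᵢ| + Σwᵢ|y−yᵢ|, so x and y are optimised independently as 1-D weighted medians.
Total weight W = 710; half = 355.
x-coordinate, sorted with cumulative weight:
  x=1 (Brookfield, w=50) cum 50
  x=2 (Elwood, w=70) cum 120
  x=2 (Fenton, w=275) cum 395  ← median
  x=2 (Granby, w=80) cum 475
  x=4 (Ashton, w=175) cum 650
  x=7 (Denby, w=20) cum 670
  x=10 (Calder, w=40) cum 710
⇒ x* = 2
y-coordinate, sorted with cumulative weight:
  y=2 (Calder, w=40) cum 40
  y=2 (Elwood, w=70) cum 110
  y=3 (Brookfield, w=50) cum 160
  y=5 (Fenton, w=275) cum 435  ← median
  y=7 (Ashton, w=175) cum 610
  y=8 (Granby, w=80) cum 690
  y=10 (Denby, w=20) cum 710
⇒ y* = 5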